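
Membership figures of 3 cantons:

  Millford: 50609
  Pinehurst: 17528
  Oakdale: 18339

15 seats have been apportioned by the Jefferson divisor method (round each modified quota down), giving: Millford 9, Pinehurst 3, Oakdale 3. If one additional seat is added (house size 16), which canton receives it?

Priority for the next seat is population ÷ (current seats + 1).
Priorities: Millford 5060.900, Pinehurst 4382.000, Oakdale 4584.750.
Highest priority: Millford.

Millford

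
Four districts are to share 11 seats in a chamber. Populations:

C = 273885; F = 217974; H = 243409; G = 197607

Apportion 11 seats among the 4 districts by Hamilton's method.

Standard divisor: 932875 ÷ 11 ≈ 84806.818.
Standard quotas: C 3.2295, F 2.5702, H 2.8702, G 2.3301.
Lower quotas: C 3, F 2, H 2, G 2 (sum 9, leaving 2 seats).
Remainders in descending order: H 0.8702, F 0.5702, G 0.3301, C 0.2295.
The surplus seats go to H, F.

C 3, F 3, H 3, G 2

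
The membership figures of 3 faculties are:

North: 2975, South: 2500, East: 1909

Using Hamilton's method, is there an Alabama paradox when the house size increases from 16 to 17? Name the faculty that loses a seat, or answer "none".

none

At 16 seats: North 7, South 5, East 4.
At 17 seats: North 7, South 6, East 4.
No faculty's allocation decreased.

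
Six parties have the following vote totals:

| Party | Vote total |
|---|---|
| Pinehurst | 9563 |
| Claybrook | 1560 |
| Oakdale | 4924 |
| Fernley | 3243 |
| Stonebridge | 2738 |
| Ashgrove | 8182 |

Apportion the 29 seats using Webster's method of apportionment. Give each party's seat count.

Pinehurst 9; Claybrook 1; Oakdale 5; Fernley 3; Stonebridge 3; Ashgrove 8

Standard divisor 30210/29 ≈ 1041.724; standard quotas: Pinehurst 9.180, Claybrook 1.498, Oakdale 4.727, Fernley 3.113, Stonebridge 2.628, Ashgrove 7.854.
Rounding to the nearest integer gives Pinehurst 9, Claybrook 1, Oakdale 5, Fernley 3, Stonebridge 3, Ashgrove 8 — total 29, matching the house size, so no adjustment is needed.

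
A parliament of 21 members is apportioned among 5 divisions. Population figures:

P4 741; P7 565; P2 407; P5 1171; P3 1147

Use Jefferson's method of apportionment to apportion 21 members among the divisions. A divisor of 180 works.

P4: 4; P7: 3; P2: 2; P5: 6; P3: 6

With modified divisor 180: modified quotas P4 4.117, P7 3.139, P2 2.261, P5 6.506, P3 6.372.
Rounding down: P4 4, P7 3, P2 2, P5 6, P3 6 (total 21).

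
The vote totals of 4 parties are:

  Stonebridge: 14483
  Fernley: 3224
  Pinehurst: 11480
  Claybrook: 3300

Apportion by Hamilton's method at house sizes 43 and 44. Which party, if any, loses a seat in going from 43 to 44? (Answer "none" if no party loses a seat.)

At 43 seats: Stonebridge 19, Fernley 4, Pinehurst 15, Claybrook 5.
At 44 seats: Stonebridge 20, Fernley 4, Pinehurst 16, Claybrook 4.
Claybrook drops from 5 to 4.

Claybrook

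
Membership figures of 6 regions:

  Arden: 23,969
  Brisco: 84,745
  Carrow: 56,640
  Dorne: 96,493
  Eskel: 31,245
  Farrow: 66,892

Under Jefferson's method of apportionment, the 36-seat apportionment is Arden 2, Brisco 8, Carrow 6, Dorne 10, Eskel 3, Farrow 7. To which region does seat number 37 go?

Priority for the next seat is population ÷ (current seats + 1).
Priorities: Arden 7989.667, Brisco 9416.111, Carrow 8091.429, Dorne 8772.091, Eskel 7811.250, Farrow 8361.500.
Highest priority: Brisco.

Brisco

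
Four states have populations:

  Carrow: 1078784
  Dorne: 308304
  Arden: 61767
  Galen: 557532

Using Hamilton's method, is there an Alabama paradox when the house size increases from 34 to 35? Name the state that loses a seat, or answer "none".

none

At 34 seats: Carrow 18, Dorne 5, Arden 1, Galen 10.
At 35 seats: Carrow 19, Dorne 5, Arden 1, Galen 10.
No state's allocation decreased.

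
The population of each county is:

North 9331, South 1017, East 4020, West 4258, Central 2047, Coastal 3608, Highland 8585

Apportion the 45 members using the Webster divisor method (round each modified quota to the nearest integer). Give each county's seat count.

North: 13, South: 1, East: 5, West: 6, Central: 3, Coastal: 5, Highland: 12

Standard divisor 32866/45 ≈ 730.356; standard quotas: North 12.776, South 1.392, East 5.504, West 5.830, Central 2.803, Coastal 4.940, Highland 11.755.
Rounding to the nearest integer gives 13, 1, 6, 6, 3, 5, 12 = 46 seats, so the divisor must be adjusted.
With modified divisor 740: modified quotas North 12.609, South 1.374, East 5.432, West 5.754, Central 2.766, Coastal 4.876, Highland 11.601.
Rounding to the nearest integer: North 13, South 1, East 5, West 6, Central 3, Coastal 5, Highland 12 (total 45).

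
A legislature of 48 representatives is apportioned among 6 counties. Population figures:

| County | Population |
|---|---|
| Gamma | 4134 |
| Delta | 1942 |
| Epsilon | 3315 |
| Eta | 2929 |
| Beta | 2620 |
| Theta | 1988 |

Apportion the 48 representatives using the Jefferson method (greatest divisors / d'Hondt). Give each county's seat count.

Gamma: 12, Delta: 5, Epsilon: 10, Eta: 8, Beta: 7, Theta: 6

Standard divisor 16928/48 ≈ 352.667; standard quotas: Gamma 11.722, Delta 5.507, Epsilon 9.400, Eta 8.305, Beta 7.429, Theta 5.637.
Rounding down gives 11, 5, 9, 8, 7, 5 = 45 seats, so the divisor must be adjusted.
With modified divisor 330: modified quotas Gamma 12.527, Delta 5.885, Epsilon 10.045, Eta 8.876, Beta 7.939, Theta 6.024.
Rounding down: Gamma 12, Delta 5, Epsilon 10, Eta 8, Beta 7, Theta 6 (total 48).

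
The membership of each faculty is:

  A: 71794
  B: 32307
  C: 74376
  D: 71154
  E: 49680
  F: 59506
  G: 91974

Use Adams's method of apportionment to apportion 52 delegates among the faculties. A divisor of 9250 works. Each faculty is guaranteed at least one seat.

A 8; B 4; C 9; D 8; E 6; F 7; G 10

With modified divisor 9250: modified quotas A 7.762, B 3.493, C 8.041, D 7.692, E 5.371, F 6.433, G 9.943.
Rounding up: A 8, B 4, C 9, D 8, E 6, F 7, G 10 (total 52).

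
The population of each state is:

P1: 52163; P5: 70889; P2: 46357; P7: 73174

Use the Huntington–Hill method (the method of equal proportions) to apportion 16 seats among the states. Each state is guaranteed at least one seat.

P1: 3, P5: 5, P2: 3, P7: 5

With divisor 15455: modified quotas P1 3.375, P5 4.587, P2 2.999, P7 4.735.
Geometric-mean thresholds: P1 √(3·4)=3.464, P5 √(4·5)=4.472, P2 √(2·3)=2.449, P7 √(4·5)=4.472.
Each quota rounded against its threshold gives P1 3, P5 5, P2 3, P7 5 (total 16).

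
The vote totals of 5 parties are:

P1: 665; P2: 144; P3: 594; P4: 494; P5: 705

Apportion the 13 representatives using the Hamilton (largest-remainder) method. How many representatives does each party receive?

Total 2602; standard divisor 2602/13 ≈ 200.154.
Standard quotas: P1 3.322, P2 0.719, P3 2.968, P4 2.468, P5 3.522.
Lower quotas: P1 3, P2 0, P3 2, P4 2, P5 3 (sum 10, leaving 3 seats).
Remainders in descending order: P3 0.968, P2 0.719, P5 0.522, P4 0.468, P1 0.322.
Largest remainders: P3, P2, P5 receive the extra seats.

P1 3, P2 1, P3 3, P4 2, P5 4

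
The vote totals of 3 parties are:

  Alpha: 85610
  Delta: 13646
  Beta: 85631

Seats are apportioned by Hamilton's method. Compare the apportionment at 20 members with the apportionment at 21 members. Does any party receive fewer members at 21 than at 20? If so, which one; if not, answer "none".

Delta

At 20 seats: Alpha 9, Delta 2, Beta 9.
At 21 seats: Alpha 10, Delta 1, Beta 10.
Delta drops from 2 to 1.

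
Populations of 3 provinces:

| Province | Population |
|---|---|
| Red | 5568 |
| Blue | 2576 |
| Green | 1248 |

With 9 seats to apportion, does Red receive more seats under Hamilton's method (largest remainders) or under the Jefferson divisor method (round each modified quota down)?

Hamilton: Red 5, Blue 3, Green 1.
Jefferson: Red 6, Blue 2, Green 1.
Red gets 5 under Hamilton and 6 under Jefferson.

Jefferson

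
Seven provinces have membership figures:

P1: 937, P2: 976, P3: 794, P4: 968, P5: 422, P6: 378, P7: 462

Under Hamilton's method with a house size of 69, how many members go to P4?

The standard divisor is 4937/69 ≈ 71.551.
Standard quotas: P1 13.096, P2 13.641, P3 11.097, P4 13.529, P5 5.898, P6 5.283, P7 6.457.
Lower quotas: P1 13, P2 13, P3 11, P4 13, P5 5, P6 5, P7 6 (sum 66, leaving 3 seats).
Remainders in descending order: P5 0.898, P2 0.641, P4 0.529, P7 0.457, P6 0.283, P3 0.097, P1 0.096.
The surplus seats go to P5, P2, P4.
P4 receives 14.

14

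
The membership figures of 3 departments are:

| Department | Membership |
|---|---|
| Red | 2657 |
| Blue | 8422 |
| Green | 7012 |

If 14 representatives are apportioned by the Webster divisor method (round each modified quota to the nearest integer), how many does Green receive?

Standard divisor 18091/14 ≈ 1292.214; standard quotas: Red 2.056, Blue 6.517, Green 5.426.
Rounding to the nearest integer gives Red 2, Blue 7, Green 5 — total 14, matching the house size, so no adjustment is needed.
Green receives 5.

5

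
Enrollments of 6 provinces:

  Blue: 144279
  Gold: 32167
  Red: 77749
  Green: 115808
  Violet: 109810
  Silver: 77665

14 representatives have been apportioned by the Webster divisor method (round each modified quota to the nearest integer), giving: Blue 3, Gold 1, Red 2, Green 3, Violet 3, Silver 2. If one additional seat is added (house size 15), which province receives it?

Blue

Priority for the next seat is population ÷ (current seats + 0.5).
Priorities: Blue 41222.571, Gold 21444.667, Red 31099.600, Green 33088.000, Violet 31374.286, Silver 31066.000.
Highest priority: Blue.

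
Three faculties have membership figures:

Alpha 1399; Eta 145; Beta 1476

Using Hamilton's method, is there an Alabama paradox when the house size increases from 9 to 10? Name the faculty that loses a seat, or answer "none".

At 9 seats: Alpha 4, Eta 1, Beta 4.
At 10 seats: Alpha 5, Eta 0, Beta 5.
Eta drops from 1 to 0.

Eta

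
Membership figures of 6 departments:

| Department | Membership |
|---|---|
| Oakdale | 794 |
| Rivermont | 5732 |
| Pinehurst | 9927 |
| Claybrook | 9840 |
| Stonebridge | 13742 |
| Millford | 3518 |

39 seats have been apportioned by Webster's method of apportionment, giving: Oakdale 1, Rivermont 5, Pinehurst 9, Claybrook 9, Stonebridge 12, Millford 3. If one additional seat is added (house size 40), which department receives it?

Priority for the next seat is population ÷ (current seats + 0.5).
Priorities: Oakdale 529.333, Rivermont 1042.182, Pinehurst 1044.947, Claybrook 1035.789, Stonebridge 1099.360, Millford 1005.143.
Highest priority: Stonebridge.

Stonebridge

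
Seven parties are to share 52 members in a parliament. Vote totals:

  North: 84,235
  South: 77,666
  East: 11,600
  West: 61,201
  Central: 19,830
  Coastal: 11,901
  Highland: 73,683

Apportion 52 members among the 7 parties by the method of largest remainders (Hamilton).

Standard divisor: 340116 ÷ 52 ≈ 6540.692.
Standard quotas: North 12.8786, South 11.8743, East 1.7735, West 9.3570, Central 3.0318, Coastal 1.8195, Highland 11.2653.
Lower quotas: North 12, South 11, East 1, West 9, Central 3, Coastal 1, Highland 11 (sum 48, leaving 4 seats).
Remainders in descending order: North 0.8786, South 0.8743, Coastal 0.8195, East 0.7735, West 0.3570, Highland 0.2653, Central 0.0318.
Largest remainders: North, South, Coastal, East receive the extra seats.

North=13, South=12, East=2, West=9, Central=3, Coastal=2, Highland=11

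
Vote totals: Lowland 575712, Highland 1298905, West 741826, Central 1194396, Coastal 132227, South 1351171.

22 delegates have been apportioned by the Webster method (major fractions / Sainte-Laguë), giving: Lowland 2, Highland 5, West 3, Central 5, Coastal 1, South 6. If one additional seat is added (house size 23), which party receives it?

Priority for the next seat is population ÷ (current seats + 0.5).
Priorities: Lowland 230284.800, Highland 236164.545, West 211950.286, Central 217162.909, Coastal 88151.333, South 207872.462.
Highest priority: Highland.

Highland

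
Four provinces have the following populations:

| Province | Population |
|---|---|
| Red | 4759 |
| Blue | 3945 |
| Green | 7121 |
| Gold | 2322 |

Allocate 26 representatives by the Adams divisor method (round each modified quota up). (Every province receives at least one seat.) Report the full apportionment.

Red 7, Blue 6, Green 10, Gold 3

Standard divisor 18147/26 ≈ 697.962; standard quotas: Red 6.818, Blue 5.652, Green 10.203, Gold 3.327.
Rounding up gives 7, 6, 11, 4 = 28 seats, so the divisor must be adjusted.
With modified divisor 780: modified quotas Red 6.101, Blue 5.058, Green 9.129, Gold 2.977.
Rounding up: Red 7, Blue 6, Green 10, Gold 3 (total 26).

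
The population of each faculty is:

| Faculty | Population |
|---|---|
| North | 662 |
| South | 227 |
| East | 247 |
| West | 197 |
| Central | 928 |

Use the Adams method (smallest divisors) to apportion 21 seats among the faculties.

North 6, South 2, East 3, West 2, Central 8

Standard divisor 2261/21 ≈ 107.667; standard quotas: North 6.149, South 2.108, East 2.294, West 1.830, Central 8.619.
Rounding up gives 7, 3, 3, 2, 9 = 24 seats, so the divisor must be adjusted.
With modified divisor 120: modified quotas North 5.517, South 1.892, East 2.058, West 1.642, Central 7.733.
Rounding up: North 6, South 2, East 3, West 2, Central 8 (total 21).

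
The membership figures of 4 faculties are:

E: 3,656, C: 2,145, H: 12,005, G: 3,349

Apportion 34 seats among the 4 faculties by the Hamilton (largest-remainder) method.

The standard divisor is 21155/34 ≈ 622.206.
Standard quotas: E 5.8759, C 3.4474, H 19.2943, G 5.3825.
Lower quotas: E 5, C 3, H 19, G 5 (sum 32, leaving 2 seats).
Remainders in descending order: E 0.8759, C 0.4474, G 0.3825, H 0.2943.
Largest remainders: E, C receive the extra seats.

E 6, C 4, H 19, G 5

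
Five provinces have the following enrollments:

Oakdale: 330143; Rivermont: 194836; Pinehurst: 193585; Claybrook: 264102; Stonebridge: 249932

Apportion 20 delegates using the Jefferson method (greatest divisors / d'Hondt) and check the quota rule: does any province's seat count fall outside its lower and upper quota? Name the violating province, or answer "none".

Standard quotas: Oakdale 5.357, Rivermont 3.161, Pinehurst 3.141, Claybrook 4.285, Stonebridge 4.055.
Jefferson allocation: Oakdale 6, Rivermont 3, Pinehurst 3, Claybrook 4, Stonebridge 4.
Every allocation lies between the lower and upper quota.

none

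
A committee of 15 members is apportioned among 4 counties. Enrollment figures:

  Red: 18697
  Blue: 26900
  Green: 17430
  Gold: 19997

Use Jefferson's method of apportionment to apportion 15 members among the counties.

Standard divisor 83024/15 ≈ 5534.933; standard quotas: Red 3.378, Blue 4.860, Green 3.149, Gold 3.613.
Rounding down gives 3, 4, 3, 3 = 13 seats, so the divisor must be adjusted.
With modified divisor 4800: modified quotas Red 3.895, Blue 5.604, Green 3.631, Gold 4.166.
Rounding down: Red 3, Blue 5, Green 3, Gold 4 (total 15).

Red 3, Blue 5, Green 3, Gold 4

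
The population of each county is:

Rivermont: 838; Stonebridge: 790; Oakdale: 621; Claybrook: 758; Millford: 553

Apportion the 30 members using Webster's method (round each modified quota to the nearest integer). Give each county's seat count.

Rivermont 7, Stonebridge 7, Oakdale 5, Claybrook 6, Millford 5

Standard divisor 3560/30 ≈ 118.667; standard quotas: Rivermont 7.062, Stonebridge 6.657, Oakdale 5.233, Claybrook 6.388, Millford 4.660.
Rounding to the nearest integer gives Rivermont 7, Stonebridge 7, Oakdale 5, Claybrook 6, Millford 5 — total 30, matching the house size, so no adjustment is needed.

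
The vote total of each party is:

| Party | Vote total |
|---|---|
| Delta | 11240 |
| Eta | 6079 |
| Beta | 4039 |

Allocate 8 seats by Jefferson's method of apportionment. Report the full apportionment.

Standard divisor 21358/8 ≈ 2669.75; standard quotas: Delta 4.210, Eta 2.277, Beta 1.513.
Rounding down gives 4, 2, 1 = 7 seats, so the divisor must be adjusted.
With modified divisor 2100: modified quotas Delta 5.352, Eta 2.895, Beta 1.923.
Rounding down: Delta 5, Eta 2, Beta 1 (total 8).

Delta=5, Eta=2, Beta=1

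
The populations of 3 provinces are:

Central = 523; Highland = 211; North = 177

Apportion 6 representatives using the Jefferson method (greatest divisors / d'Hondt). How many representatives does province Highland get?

1

Standard divisor 911/6 ≈ 151.833; standard quotas: Central 3.445, Highland 1.390, North 1.166.
Rounding down gives 3, 1, 1 = 5 seats, so the divisor must be adjusted.
With modified divisor 120: modified quotas Central 4.358, Highland 1.758, North 1.475.
Rounding down: Central 4, Highland 1, North 1 (total 6).
Highland receives 1.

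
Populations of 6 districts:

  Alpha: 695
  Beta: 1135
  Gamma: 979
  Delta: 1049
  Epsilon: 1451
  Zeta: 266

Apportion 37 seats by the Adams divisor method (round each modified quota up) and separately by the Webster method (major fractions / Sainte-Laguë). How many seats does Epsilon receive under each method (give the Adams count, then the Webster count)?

9 and 10

Adams: Alpha 5, Beta 7, Gamma 7, Delta 7, Epsilon 9, Zeta 2.
Webster: Alpha 5, Beta 7, Gamma 6, Delta 7, Epsilon 10, Zeta 2.
Epsilon gets 9 under Adams and 10 under Webster.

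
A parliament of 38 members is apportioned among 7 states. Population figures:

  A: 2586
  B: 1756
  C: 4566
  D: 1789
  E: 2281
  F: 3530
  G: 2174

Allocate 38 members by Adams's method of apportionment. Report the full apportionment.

Standard divisor 18682/38 ≈ 491.632; standard quotas: A 5.260, B 3.572, C 9.287, D 3.639, E 4.640, F 7.180, G 4.422.
Rounding up gives 6, 4, 10, 4, 5, 8, 5 = 42 seats, so the divisor must be adjusted.
With modified divisor 560: modified quotas A 4.618, B 3.136, C 8.154, D 3.195, E 4.073, F 6.304, G 3.882.
Rounding up: A 5, B 4, C 9, D 4, E 5, F 7, G 4 (total 38).

A 5; B 4; C 9; D 4; E 5; F 7; G 4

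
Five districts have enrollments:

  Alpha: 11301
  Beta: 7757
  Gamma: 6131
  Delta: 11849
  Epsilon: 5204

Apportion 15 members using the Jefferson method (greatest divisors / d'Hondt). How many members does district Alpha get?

Standard divisor 42242/15 ≈ 2816.133; standard quotas: Alpha 4.013, Beta 2.754, Gamma 2.177, Delta 4.208, Epsilon 1.848.
Rounding down gives 4, 2, 2, 4, 1 = 13 seats, so the divisor must be adjusted.
With modified divisor 2500: modified quotas Alpha 4.520, Beta 3.103, Gamma 2.452, Delta 4.740, Epsilon 2.082.
Rounding down: Alpha 4, Beta 3, Gamma 2, Delta 4, Epsilon 2 (total 15).
Alpha receives 4.

4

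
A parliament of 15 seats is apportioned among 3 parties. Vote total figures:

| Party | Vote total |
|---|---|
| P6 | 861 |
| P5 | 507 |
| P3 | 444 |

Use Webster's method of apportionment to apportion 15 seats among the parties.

Standard divisor 1812/15 ≈ 120.8; standard quotas: P6 7.127, P5 4.197, P3 3.675.
Rounding to the nearest integer gives P6 7, P5 4, P3 4 — total 15, matching the house size, so no adjustment is needed.

P6 7, P5 4, P3 4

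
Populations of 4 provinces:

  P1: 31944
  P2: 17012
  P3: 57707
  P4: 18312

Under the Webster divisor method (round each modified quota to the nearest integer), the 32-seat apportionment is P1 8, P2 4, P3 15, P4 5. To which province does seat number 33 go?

Priority for the next seat is population ÷ (current seats + 0.5).
Priorities: P1 3758.118, P2 3780.444, P3 3723.032, P4 3329.455.
Highest priority: P2.

P2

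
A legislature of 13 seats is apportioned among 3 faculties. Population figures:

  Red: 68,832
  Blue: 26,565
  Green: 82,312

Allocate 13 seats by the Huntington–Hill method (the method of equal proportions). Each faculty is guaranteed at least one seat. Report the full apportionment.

With divisor 13865: modified quotas Red 4.964, Blue 1.916, Green 5.937.
Geometric-mean thresholds: Red √(4·5)=4.472, Blue √(1·2)=1.414, Green √(5·6)=5.477.
Each quota rounded against its threshold gives Red 5, Blue 2, Green 6 (total 13).

Red 5, Blue 2, Green 6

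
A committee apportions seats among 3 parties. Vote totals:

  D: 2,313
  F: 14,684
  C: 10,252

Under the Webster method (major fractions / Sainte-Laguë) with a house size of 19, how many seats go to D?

2

Standard divisor 27249/19 ≈ 1434.158; standard quotas: D 1.613, F 10.239, C 7.148.
Rounding to the nearest integer gives D 2, F 10, C 7 — total 19, matching the house size, so no adjustment is needed.
D receives 2.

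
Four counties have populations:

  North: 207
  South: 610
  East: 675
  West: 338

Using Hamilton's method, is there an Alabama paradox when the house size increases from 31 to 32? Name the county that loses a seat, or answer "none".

At 31 seats: North 4, South 10, East 11, West 6.
At 32 seats: North 3, South 11, East 12, West 6.
North drops from 4 to 3.

North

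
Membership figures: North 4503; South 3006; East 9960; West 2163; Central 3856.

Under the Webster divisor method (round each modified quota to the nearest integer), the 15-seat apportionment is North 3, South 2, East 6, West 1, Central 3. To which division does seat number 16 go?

Priority for the next seat is population ÷ (current seats + 0.5).
Priorities: North 1286.571, South 1202.400, East 1532.308, West 1442.000, Central 1101.714.
Highest priority: East.

East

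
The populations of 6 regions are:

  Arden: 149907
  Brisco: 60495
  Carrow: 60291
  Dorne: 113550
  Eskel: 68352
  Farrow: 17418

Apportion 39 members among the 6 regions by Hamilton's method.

Arden=12, Brisco=5, Carrow=5, Dorne=9, Eskel=6, Farrow=2

Total 470013; standard divisor 470013/39 ≈ 12051.615.
Standard quotas: Arden 12.4387, Brisco 5.0197, Carrow 5.0027, Dorne 9.4220, Eskel 5.6716, Farrow 1.4453.
Lower quotas: Arden 12, Brisco 5, Carrow 5, Dorne 9, Eskel 5, Farrow 1 (sum 37, leaving 2 seats).
Remainders in descending order: Eskel 0.6716, Farrow 0.4453, Arden 0.4387, Dorne 0.4220, Brisco 0.0197, Carrow 0.0027.
Largest remainders: Eskel, Farrow receive the extra seats.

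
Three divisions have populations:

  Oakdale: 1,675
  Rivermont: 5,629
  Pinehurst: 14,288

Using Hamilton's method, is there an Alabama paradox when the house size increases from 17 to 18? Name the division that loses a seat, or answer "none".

At 17 seats: Oakdale 1, Rivermont 5, Pinehurst 11.
At 18 seats: Oakdale 1, Rivermont 5, Pinehurst 12.
No division's allocation decreased.

none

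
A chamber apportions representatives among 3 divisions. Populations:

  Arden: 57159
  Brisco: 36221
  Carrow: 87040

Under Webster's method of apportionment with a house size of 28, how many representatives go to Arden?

9

Standard divisor 180420/28 ≈ 6443.571; standard quotas: Arden 8.871, Brisco 5.621, Carrow 13.508.
Rounding to the nearest integer gives 9, 6, 14 = 29 seats, so the divisor must be adjusted.
With modified divisor 6500: modified quotas Arden 8.794, Brisco 5.572, Carrow 13.391.
Rounding to the nearest integer: Arden 9, Brisco 6, Carrow 13 (total 28).
Arden receives 9.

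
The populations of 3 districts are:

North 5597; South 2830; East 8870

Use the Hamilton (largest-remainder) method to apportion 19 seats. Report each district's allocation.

North: 6, South: 3, East: 10

Total 17297; standard divisor 17297/19 ≈ 910.368.
Standard quotas: North 6.1481, South 3.1086, East 9.7433.
Lower quotas: North 6, South 3, East 9 (sum 18, leaving 1 seat).
Remainders in descending order: East 0.7433, North 0.1481, South 0.1086.
Largest remainder: East receives the extra seat.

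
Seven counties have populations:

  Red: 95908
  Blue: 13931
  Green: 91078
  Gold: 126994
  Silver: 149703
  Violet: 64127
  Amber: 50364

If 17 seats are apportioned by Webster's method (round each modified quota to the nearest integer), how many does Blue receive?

0

Standard divisor 592105/17 ≈ 34829.706; standard quotas: Red 2.754, Blue 0.400, Green 2.615, Gold 3.646, Silver 4.298, Violet 1.841, Amber 1.446.
Rounding to the nearest integer gives Red 3, Blue 0, Green 3, Gold 4, Silver 4, Violet 2, Amber 1 — total 17, matching the house size, so no adjustment is needed.
Blue receives 0.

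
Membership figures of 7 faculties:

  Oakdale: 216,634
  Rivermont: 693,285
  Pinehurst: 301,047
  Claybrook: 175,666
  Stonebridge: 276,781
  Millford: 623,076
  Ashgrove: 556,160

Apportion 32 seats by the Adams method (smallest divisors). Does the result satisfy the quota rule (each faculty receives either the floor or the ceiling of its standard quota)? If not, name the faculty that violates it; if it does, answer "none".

none

Standard quotas: Oakdale 2.439, Rivermont 7.804, Pinehurst 3.389, Claybrook 1.977, Stonebridge 3.116, Millford 7.014, Ashgrove 6.261.
Adams allocation: Oakdale 3, Rivermont 7, Pinehurst 4, Claybrook 2, Stonebridge 3, Millford 7, Ashgrove 6.
Every allocation lies between the lower and upper quota.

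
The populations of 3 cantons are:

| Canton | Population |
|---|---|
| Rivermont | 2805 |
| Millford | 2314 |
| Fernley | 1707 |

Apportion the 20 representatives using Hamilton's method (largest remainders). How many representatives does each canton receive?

Total 6826; standard divisor 6826/20 ≈ 341.3.
Standard quotas: Rivermont 8.219, Millford 6.780, Fernley 5.001.
Lower quotas: Rivermont 8, Millford 6, Fernley 5 (sum 19, leaving 1 seat).
Remainders in descending order: Millford 0.780, Rivermont 0.219, Fernley 0.001.
The surplus seat goes to Millford.

Rivermont: 8; Millford: 7; Fernley: 5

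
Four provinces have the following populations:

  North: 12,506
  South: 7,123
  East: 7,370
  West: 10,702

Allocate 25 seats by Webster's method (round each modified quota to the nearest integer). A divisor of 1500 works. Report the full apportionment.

North: 8, South: 5, East: 5, West: 7

With modified divisor 1500: modified quotas North 8.337, South 4.749, East 4.913, West 7.135.
Rounding to the nearest integer: North 8, South 5, East 5, West 7 (total 25).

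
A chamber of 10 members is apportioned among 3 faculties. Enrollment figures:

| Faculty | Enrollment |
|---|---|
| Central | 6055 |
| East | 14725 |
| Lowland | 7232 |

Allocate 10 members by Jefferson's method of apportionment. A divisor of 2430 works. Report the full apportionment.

Central: 2; East: 6; Lowland: 2

With modified divisor 2430: modified quotas Central 2.492, East 6.060, Lowland 2.976.
Rounding down: Central 2, East 6, Lowland 2 (total 10).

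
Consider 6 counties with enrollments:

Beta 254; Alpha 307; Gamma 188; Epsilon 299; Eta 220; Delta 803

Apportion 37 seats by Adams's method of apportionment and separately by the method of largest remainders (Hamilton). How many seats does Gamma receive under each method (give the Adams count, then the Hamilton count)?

4 and 3

Adams: Beta 5, Alpha 5, Gamma 4, Epsilon 5, Eta 4, Delta 14.
Hamilton: Beta 5, Alpha 6, Gamma 3, Epsilon 5, Eta 4, Delta 14.
Gamma gets 4 under Adams and 3 under Hamilton.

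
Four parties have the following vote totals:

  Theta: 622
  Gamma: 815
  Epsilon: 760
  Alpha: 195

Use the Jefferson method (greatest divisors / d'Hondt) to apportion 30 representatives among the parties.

Standard divisor 2392/30 ≈ 79.733; standard quotas: Theta 7.801, Gamma 10.222, Epsilon 9.532, Alpha 2.446.
Rounding down gives 7, 10, 9, 2 = 28 seats, so the divisor must be adjusted.
With modified divisor 75: modified quotas Theta 8.293, Gamma 10.867, Epsilon 10.133, Alpha 2.600.
Rounding down: Theta 8, Gamma 10, Epsilon 10, Alpha 2 (total 30).

Theta=8, Gamma=10, Epsilon=10, Alpha=2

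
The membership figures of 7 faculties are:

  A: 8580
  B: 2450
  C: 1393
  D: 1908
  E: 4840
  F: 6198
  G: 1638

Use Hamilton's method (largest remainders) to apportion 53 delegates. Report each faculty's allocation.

A 17, B 5, C 3, D 4, E 9, F 12, G 3

Standard divisor: 27007 ÷ 53 ≈ 509.566.
Standard quotas: A 16.8379, B 4.8080, C 2.7337, D 3.7444, E 9.4983, F 12.1633, G 3.2145.
Lower quotas: A 16, B 4, C 2, D 3, E 9, F 12, G 3 (sum 49, leaving 4 seats).
Remainders in descending order: A 0.8379, B 0.8080, D 0.7444, C 0.7337, E 0.4983, G 0.2145, F 0.1633.
The surplus seats go to A, B, D, C.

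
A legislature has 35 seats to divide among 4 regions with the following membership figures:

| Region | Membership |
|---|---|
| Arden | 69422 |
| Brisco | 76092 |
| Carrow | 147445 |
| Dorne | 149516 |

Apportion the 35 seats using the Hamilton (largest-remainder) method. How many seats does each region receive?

Arden 5; Brisco 6; Carrow 12; Dorne 12

Total 442475; standard divisor 442475/35 ≈ 12642.143.
Standard quotas: Arden 5.4913, Brisco 6.0189, Carrow 11.6630, Dorne 11.8268.
Lower quotas: Arden 5, Brisco 6, Carrow 11, Dorne 11 (sum 33, leaving 2 seats).
Remainders in descending order: Dorne 0.8268, Carrow 0.6630, Arden 0.4913, Brisco 0.0189.
The surplus seats go to Dorne, Carrow.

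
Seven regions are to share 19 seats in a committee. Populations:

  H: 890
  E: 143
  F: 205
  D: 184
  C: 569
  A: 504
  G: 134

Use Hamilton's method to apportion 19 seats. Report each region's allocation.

Standard divisor: 2629 ÷ 19 ≈ 138.368.
Standard quotas: H 6.432, E 1.033, F 1.482, D 1.330, C 4.112, A 3.642, G 0.968.
Lower quotas: H 6, E 1, F 1, D 1, C 4, A 3, G 0 (sum 16, leaving 3 seats).
Remainders in descending order: G 0.968, A 0.642, F 0.482, H 0.432, D 0.330, C 0.112, E 0.033.
Largest remainders: G, A, F receive the extra seats.

H=6; E=1; F=2; D=1; C=4; A=4; G=1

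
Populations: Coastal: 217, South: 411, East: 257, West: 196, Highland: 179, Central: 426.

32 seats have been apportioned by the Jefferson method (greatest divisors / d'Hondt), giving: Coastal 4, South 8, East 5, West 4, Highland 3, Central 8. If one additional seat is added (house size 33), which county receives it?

Priority for the next seat is population ÷ (current seats + 1).
Priorities: Coastal 43.400, South 45.667, East 42.833, West 39.200, Highland 44.750, Central 47.333.
Highest priority: Central.

Central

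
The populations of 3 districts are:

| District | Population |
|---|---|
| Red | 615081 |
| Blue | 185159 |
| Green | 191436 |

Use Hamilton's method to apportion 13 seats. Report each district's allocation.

Standard divisor: 991676 ÷ 13 ≈ 76282.769.
Standard quotas: Red 8.0632, Blue 2.4273, Green 2.5096.
Lower quotas: Red 8, Blue 2, Green 2 (sum 12, leaving 1 seat).
Remainders in descending order: Green 0.5096, Blue 0.4273, Red 0.0632.
The surplus seat goes to Green.

Red 8, Blue 2, Green 3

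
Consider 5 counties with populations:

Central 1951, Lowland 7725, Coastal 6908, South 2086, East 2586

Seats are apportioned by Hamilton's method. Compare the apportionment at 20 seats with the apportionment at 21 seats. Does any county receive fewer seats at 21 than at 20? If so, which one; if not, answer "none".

none

At 20 seats: Central 2, Lowland 7, Coastal 7, South 2, East 2.
At 21 seats: Central 2, Lowland 8, Coastal 7, South 2, East 2.
No county's allocation decreased.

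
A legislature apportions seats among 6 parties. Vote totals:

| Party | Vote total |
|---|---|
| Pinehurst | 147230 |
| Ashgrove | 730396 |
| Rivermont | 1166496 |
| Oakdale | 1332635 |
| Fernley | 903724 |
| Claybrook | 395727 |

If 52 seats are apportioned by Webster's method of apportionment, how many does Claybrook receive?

Standard divisor 4676208/52 ≈ 89927.077; standard quotas: Pinehurst 1.637, Ashgrove 8.122, Rivermont 12.972, Oakdale 14.819, Fernley 10.050, Claybrook 4.401.
Rounding to the nearest integer gives Pinehurst 2, Ashgrove 8, Rivermont 13, Oakdale 15, Fernley 10, Claybrook 4 — total 52, matching the house size, so no adjustment is needed.
Claybrook receives 4.

4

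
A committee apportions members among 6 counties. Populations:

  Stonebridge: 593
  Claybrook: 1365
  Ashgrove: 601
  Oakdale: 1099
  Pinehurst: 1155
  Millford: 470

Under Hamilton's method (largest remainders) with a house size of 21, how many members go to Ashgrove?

Standard divisor: 5283 ÷ 21 ≈ 251.571.
Standard quotas: Stonebridge 2.357, Claybrook 5.426, Ashgrove 2.389, Oakdale 4.369, Pinehurst 4.591, Millford 1.868.
Lower quotas: Stonebridge 2, Claybrook 5, Ashgrove 2, Oakdale 4, Pinehurst 4, Millford 1 (sum 18, leaving 3 seats).
Remainders in descending order: Millford 0.868, Pinehurst 0.591, Claybrook 0.426, Ashgrove 0.389, Oakdale 0.369, Stonebridge 0.357.
The surplus seats go to Millford, Pinehurst, Claybrook.
Ashgrove receives 2.

2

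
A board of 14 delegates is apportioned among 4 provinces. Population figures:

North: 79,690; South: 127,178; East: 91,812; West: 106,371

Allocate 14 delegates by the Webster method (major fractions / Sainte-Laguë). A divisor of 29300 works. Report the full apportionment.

With modified divisor 29300: modified quotas North 2.720, South 4.341, East 3.134, West 3.630.
Rounding to the nearest integer: North 3, South 4, East 3, West 4 (total 14).

North 3, South 4, East 3, West 4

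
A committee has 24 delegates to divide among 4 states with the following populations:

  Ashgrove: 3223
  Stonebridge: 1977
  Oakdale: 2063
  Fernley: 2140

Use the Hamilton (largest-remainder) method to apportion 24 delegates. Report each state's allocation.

Total 9403; standard divisor 9403/24 ≈ 391.792.
Standard quotas: Ashgrove 8.226, Stonebridge 5.046, Oakdale 5.266, Fernley 5.462.
Lower quotas: Ashgrove 8, Stonebridge 5, Oakdale 5, Fernley 5 (sum 23, leaving 1 seat).
Remainders in descending order: Fernley 0.462, Oakdale 0.266, Ashgrove 0.226, Stonebridge 0.046.
Largest remainder: Fernley receives the extra seat.

Ashgrove: 8, Stonebridge: 5, Oakdale: 5, Fernley: 6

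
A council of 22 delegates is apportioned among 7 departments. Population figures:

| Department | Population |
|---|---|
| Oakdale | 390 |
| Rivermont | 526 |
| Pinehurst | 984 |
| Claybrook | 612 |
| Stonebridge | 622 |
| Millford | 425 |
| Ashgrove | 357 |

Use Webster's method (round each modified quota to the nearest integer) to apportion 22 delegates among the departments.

Standard divisor 3916/22 ≈ 178; standard quotas: Oakdale 2.191, Rivermont 2.955, Pinehurst 5.528, Claybrook 3.438, Stonebridge 3.494, Millford 2.388, Ashgrove 2.006.
Rounding to the nearest integer gives 2, 3, 6, 3, 3, 2, 2 = 21 seats, so the divisor must be adjusted.
With modified divisor 176: modified quotas Oakdale 2.216, Rivermont 2.989, Pinehurst 5.591, Claybrook 3.477, Stonebridge 3.534, Millford 2.415, Ashgrove 2.028.
Rounding to the nearest integer: Oakdale 2, Rivermont 3, Pinehurst 6, Claybrook 3, Stonebridge 4, Millford 2, Ashgrove 2 (total 22).

Oakdale: 2, Rivermont: 3, Pinehurst: 6, Claybrook: 3, Stonebridge: 4, Millford: 2, Ashgrove: 2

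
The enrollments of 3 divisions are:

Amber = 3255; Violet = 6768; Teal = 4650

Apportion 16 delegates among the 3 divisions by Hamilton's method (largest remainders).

Standard divisor: 14673 ÷ 16 ≈ 917.062.
Standard quotas: Amber 3.5494, Violet 7.3801, Teal 5.0705.
Lower quotas: Amber 3, Violet 7, Teal 5 (sum 15, leaving 1 seat).
Remainders in descending order: Amber 0.5494, Violet 0.3801, Teal 0.0705.
The surplus seat goes to Amber.

Amber 4, Violet 7, Teal 5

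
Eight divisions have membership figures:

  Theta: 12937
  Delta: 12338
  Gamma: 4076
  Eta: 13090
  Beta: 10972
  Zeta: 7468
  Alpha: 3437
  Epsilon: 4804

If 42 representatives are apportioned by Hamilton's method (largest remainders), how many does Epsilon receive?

Total 69122; standard divisor 69122/42 ≈ 1645.762.
Standard quotas: Theta 7.8608, Delta 7.4968, Gamma 2.4767, Eta 7.9538, Beta 6.6668, Zeta 4.5377, Alpha 2.0884, Epsilon 2.9190.
Lower quotas: Theta 7, Delta 7, Gamma 2, Eta 7, Beta 6, Zeta 4, Alpha 2, Epsilon 2 (sum 37, leaving 5 seats).
Remainders in descending order: Eta 0.9538, Epsilon 0.9190, Theta 0.8608, Beta 0.6668, Zeta 0.5377, Delta 0.4968, Gamma 0.4767, Alpha 0.0884.
The surplus seats go to Eta, Epsilon, Theta, Beta, Zeta.
Epsilon receives 3.

3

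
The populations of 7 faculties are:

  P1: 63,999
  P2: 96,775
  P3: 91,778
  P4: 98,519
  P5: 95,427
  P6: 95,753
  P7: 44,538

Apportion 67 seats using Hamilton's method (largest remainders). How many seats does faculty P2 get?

11

Total 586789; standard divisor 586789/67 ≈ 8758.045.
Standard quotas: P1 7.3075, P2 11.0498, P3 10.4793, P4 11.2490, P5 10.8959, P6 10.9331, P7 5.0854.
Lower quotas: P1 7, P2 11, P3 10, P4 11, P5 10, P6 10, P7 5 (sum 64, leaving 3 seats).
Remainders in descending order: P6 0.9331, P5 0.8959, P3 0.4793, P1 0.3075, P4 0.2490, P7 0.0854, P2 0.0498.
Largest remainders: P6, P5, P3 receive the extra seats.
P2 receives 11.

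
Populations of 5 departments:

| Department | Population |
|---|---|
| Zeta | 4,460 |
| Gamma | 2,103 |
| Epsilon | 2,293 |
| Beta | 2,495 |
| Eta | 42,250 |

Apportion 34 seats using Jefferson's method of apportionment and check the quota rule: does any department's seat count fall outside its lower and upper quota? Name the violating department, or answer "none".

Standard quotas: Zeta 2.829, Gamma 1.334, Epsilon 1.454, Beta 1.583, Eta 26.800.
Jefferson allocation: Zeta 3, Gamma 1, Epsilon 1, Beta 1, Eta 28.
Eta has quota 26.800 (lower 26, upper 27) but receives 28 — outside the quota interval.

Eta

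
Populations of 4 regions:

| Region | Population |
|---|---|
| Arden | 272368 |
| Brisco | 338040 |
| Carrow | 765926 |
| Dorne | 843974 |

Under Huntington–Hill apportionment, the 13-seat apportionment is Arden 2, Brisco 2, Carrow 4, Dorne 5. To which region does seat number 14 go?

Priority for the next seat is population ÷ (√(s·(s+1))).
Priorities: Arden 111193.770, Brisco 138004.252, Carrow 171266.260, Dorne 154087.866.
Highest priority: Carrow.

Carrow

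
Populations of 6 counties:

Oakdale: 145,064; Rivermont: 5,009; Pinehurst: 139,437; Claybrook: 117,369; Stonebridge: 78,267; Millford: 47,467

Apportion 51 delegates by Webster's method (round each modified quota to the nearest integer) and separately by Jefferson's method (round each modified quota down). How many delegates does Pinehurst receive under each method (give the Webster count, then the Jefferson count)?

13 and 14

Webster: Oakdale 14, Rivermont 0, Pinehurst 13, Claybrook 11, Stonebridge 8, Millford 5.
Jefferson: Oakdale 14, Rivermont 0, Pinehurst 14, Claybrook 11, Stonebridge 8, Millford 4.
Pinehurst gets 13 under Webster and 14 under Jefferson.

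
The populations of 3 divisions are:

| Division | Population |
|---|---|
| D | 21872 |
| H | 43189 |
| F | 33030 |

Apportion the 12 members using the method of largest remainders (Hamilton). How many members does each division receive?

D: 3, H: 5, F: 4

The standard divisor is 98091/12 ≈ 8174.25.
Standard quotas: D 2.6757, H 5.2835, F 4.0407.
Lower quotas: D 2, H 5, F 4 (sum 11, leaving 1 seat).
Remainders in descending order: D 0.6757, H 0.2835, F 0.0407.
Largest remainder: D receives the extra seat.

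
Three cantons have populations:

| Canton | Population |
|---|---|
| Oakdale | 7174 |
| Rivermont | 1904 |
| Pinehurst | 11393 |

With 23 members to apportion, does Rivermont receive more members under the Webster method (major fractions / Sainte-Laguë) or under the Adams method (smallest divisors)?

Webster: Oakdale 8, Rivermont 2, Pinehurst 13.
Adams: Oakdale 8, Rivermont 3, Pinehurst 12.
Rivermont gets 2 under Webster and 3 under Adams.

Adams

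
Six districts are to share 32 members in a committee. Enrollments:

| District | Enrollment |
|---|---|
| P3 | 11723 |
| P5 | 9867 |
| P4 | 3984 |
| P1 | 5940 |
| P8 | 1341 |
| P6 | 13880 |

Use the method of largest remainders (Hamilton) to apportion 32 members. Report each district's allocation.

P3 8, P5 7, P4 3, P1 4, P8 1, P6 9

Total 46735; standard divisor 46735/32 ≈ 1460.469.
Standard quotas: P3 8.0269, P5 6.7561, P4 2.7279, P1 4.0672, P8 0.9182, P6 9.5038.
Lower quotas: P3 8, P5 6, P4 2, P1 4, P8 0, P6 9 (sum 29, leaving 3 seats).
Remainders in descending order: P8 0.9182, P5 0.7561, P4 0.7279, P6 0.5038, P1 0.0672, P3 0.0269.
Largest remainders: P8, P5, P4 receive the extra seats.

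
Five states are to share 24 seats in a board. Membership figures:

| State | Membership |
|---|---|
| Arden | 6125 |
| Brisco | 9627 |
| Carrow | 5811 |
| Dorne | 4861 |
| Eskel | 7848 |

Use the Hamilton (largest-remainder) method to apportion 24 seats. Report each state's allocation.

The standard divisor is 34272/24 = 1428.
Standard quotas: Arden 4.2892, Brisco 6.7416, Carrow 4.0693, Dorne 3.4041, Eskel 5.4958.
Lower quotas: Arden 4, Brisco 6, Carrow 4, Dorne 3, Eskel 5 (sum 22, leaving 2 seats).
Remainders in descending order: Brisco 0.7416, Eskel 0.4958, Dorne 0.4041, Arden 0.2892, Carrow 0.0693.
The surplus seats go to Brisco, Eskel.

Arden 4, Brisco 7, Carrow 4, Dorne 3, Eskel 6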